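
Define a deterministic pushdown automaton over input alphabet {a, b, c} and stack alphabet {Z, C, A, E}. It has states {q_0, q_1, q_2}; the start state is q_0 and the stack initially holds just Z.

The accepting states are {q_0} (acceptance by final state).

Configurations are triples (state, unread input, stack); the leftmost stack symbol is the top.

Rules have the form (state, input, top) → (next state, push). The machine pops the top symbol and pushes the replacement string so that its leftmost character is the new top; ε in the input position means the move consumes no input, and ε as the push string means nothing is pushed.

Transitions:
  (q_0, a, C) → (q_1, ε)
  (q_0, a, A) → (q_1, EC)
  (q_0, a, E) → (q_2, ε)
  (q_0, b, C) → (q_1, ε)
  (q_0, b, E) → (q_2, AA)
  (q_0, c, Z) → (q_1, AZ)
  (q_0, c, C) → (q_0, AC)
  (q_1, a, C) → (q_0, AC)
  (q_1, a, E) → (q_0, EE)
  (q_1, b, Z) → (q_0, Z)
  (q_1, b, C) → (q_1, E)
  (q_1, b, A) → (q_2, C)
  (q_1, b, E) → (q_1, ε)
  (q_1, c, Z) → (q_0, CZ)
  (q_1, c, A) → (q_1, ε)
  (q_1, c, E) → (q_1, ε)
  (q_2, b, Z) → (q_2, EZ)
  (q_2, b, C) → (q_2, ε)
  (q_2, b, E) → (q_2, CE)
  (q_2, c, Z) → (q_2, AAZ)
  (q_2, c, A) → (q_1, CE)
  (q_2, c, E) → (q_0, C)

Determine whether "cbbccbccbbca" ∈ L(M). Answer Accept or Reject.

(q_0, cbbccbccbbca, Z)
  read c, top Z: go to q_1, push AZ → (q_1, bbccbccbbca, AZ)
  read b, top A: go to q_2, push C → (q_2, bccbccbbca, CZ)
  read b, top C: go to q_2, push ε → (q_2, ccbccbbca, Z)
  read c, top Z: go to q_2, push AAZ → (q_2, cbccbbca, AAZ)
  read c, top A: go to q_1, push CE → (q_1, bccbbca, CEAZ)
  read b, top C: go to q_1, push E → (q_1, ccbbca, EEAZ)
  read c, top E: go to q_1, push ε → (q_1, cbbca, EAZ)
  read c, top E: go to q_1, push ε → (q_1, bbca, AZ)
  read b, top A: go to q_2, push C → (q_2, bca, CZ)
  read b, top C: go to q_2, push ε → (q_2, ca, Z)
  read c, top Z: go to q_2, push AAZ → (q_2, a, AAZ)
No transition applies at (q_2, a, AAZ); input not fully consumed.

Reject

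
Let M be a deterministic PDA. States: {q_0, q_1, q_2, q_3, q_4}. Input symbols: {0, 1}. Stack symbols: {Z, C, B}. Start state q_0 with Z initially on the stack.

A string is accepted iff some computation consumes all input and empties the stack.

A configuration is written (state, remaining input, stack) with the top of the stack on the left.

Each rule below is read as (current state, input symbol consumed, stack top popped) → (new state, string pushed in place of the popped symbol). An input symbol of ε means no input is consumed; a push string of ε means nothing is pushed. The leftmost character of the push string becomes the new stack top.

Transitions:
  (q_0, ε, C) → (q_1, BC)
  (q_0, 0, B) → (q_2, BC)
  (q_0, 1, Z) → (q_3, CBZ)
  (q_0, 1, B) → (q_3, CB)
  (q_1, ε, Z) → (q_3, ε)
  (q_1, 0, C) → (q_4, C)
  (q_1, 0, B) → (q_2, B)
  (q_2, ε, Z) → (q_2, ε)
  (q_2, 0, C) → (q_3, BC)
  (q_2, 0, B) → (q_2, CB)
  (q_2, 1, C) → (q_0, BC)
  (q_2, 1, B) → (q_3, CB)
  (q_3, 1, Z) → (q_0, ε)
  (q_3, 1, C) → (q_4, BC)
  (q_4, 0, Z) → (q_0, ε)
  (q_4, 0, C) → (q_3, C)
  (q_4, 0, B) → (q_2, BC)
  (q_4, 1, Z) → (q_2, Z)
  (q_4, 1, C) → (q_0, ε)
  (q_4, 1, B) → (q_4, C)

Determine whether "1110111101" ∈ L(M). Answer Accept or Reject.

(q_0, 1110111101, Z) ⊢ (q_3, 110111101, CBZ) ⊢ (q_4, 10111101, BCBZ) ⊢ (q_4, 0111101, CCBZ) ⊢ (q_3, 111101, CCBZ) ⊢ (q_4, 11101, BCCBZ) ⊢ (q_4, 1101, CCCBZ) ⊢ (q_0, 101, CCBZ) ⊢ (q_1, 101, BCCBZ)
No transition applies at (q_1, 101, BCCBZ); input not fully consumed.

Reject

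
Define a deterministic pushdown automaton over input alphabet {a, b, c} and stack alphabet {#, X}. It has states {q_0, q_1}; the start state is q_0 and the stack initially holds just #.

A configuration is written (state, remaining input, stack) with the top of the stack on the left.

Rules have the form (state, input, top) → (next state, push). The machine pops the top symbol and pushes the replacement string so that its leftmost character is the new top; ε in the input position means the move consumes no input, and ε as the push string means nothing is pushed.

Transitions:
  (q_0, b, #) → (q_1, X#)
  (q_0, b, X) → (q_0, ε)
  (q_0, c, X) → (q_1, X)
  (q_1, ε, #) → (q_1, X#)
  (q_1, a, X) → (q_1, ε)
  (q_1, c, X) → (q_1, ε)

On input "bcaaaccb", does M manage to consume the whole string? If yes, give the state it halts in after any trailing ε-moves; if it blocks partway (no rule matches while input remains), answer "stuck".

stuck

(q_0, bcaaaccb, #) ⊢ (q_1, caaaccb, X#) ⊢ (q_1, aaaccb, #) ⊢ (q_1, aaaccb, X#) ⊢ (q_1, aaccb, #) ⊢ (q_1, aaccb, X#) ⊢ (q_1, accb, #) ⊢ (q_1, accb, X#) ⊢ (q_1, ccb, #) ⊢ (q_1, ccb, X#) ⊢ (q_1, cb, #) ⊢ (q_1, cb, X#) ⊢ (q_1, b, #) ⊢ (q_1, b, X#)
No transition for (q_1, b, top X); M blocks with input b remaining.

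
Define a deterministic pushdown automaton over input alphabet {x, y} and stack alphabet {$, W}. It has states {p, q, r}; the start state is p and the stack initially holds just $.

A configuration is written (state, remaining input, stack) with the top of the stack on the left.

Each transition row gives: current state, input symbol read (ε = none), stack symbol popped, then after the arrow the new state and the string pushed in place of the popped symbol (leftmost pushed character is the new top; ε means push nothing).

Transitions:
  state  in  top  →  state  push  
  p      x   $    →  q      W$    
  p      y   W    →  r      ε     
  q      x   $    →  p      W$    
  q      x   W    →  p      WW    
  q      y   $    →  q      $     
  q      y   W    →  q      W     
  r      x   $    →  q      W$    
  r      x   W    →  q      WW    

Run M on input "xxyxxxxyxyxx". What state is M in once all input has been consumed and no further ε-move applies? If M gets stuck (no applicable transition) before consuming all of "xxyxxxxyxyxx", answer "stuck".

stuck

(p, xxyxxxxyxyxx, $)
  read x, top $: go to q, push W$ → (q, xyxxxxyxyxx, W$)
  read x, top W: go to p, push WW → (p, yxxxxyxyxx, WW$)
  read y, top W: go to r, push ε → (r, xxxxyxyxx, W$)
  read x, top W: go to q, push WW → (q, xxxyxyxx, WW$)
  read x, top W: go to p, push WW → (p, xxyxyxx, WWW$)
No transition for (p, x, top W); M blocks with input xxyxyxx remaining.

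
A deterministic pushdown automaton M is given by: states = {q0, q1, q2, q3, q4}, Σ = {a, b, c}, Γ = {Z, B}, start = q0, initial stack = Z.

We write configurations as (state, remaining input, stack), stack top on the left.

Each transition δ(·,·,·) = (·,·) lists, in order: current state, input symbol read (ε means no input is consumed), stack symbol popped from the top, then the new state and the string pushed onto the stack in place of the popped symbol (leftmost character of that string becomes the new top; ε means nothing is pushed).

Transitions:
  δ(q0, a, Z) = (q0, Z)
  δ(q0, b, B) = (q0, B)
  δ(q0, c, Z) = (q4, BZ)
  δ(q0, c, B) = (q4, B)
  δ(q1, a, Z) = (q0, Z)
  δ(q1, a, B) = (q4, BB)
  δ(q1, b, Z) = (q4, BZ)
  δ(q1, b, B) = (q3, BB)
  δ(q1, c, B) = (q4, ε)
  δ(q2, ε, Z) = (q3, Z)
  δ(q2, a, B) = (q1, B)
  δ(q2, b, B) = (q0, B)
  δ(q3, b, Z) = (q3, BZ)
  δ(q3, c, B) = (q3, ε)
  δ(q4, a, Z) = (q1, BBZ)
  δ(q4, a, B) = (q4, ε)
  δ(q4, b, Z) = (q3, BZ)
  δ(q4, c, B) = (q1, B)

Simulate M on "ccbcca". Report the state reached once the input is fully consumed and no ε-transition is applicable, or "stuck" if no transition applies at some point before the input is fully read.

stuck

(q0, ccbcca, Z) ⊢ (q4, cbcca, BZ) ⊢ (q1, bcca, BZ) ⊢ (q3, cca, BBZ) ⊢ (q3, ca, BZ) ⊢ (q3, a, Z)
No transition for (q3, a, top Z); M blocks with input a remaining.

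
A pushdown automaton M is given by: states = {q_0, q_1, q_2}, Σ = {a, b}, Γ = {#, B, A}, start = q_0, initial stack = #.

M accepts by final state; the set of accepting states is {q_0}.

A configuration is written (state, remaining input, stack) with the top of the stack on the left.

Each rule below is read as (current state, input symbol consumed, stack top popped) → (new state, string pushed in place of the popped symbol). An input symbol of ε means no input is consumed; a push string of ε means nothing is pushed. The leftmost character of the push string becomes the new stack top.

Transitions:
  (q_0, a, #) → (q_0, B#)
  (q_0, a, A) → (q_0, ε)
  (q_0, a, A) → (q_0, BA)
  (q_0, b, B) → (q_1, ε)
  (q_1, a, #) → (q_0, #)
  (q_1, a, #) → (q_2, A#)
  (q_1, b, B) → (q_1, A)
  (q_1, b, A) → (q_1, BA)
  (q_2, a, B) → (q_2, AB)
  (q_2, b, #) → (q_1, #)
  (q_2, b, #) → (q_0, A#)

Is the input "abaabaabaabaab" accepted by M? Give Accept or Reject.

No computation consumes all input and reaches a final state.

Reject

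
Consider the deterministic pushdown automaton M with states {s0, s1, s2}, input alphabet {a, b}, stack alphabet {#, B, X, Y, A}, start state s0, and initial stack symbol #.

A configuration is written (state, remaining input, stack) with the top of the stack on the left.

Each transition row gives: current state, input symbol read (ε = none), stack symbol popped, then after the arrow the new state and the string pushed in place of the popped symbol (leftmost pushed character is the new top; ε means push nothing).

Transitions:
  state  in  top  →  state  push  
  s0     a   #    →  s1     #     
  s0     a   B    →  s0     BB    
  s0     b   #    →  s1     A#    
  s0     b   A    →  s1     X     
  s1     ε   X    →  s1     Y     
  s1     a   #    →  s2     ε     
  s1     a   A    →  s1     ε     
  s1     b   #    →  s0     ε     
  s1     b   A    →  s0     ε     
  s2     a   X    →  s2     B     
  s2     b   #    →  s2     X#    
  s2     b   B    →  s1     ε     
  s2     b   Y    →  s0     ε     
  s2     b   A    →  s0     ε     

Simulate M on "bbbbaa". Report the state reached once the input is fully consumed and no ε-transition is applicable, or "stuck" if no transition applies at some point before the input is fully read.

s2

(s0, bbbbaa, #) ⊢ (s1, bbbaa, A#) ⊢ (s0, bbaa, #) ⊢ (s1, baa, A#) ⊢ (s0, aa, #) ⊢ (s1, a, #) ⊢ (s2, ε, ε)
All input consumed; M is in state s2.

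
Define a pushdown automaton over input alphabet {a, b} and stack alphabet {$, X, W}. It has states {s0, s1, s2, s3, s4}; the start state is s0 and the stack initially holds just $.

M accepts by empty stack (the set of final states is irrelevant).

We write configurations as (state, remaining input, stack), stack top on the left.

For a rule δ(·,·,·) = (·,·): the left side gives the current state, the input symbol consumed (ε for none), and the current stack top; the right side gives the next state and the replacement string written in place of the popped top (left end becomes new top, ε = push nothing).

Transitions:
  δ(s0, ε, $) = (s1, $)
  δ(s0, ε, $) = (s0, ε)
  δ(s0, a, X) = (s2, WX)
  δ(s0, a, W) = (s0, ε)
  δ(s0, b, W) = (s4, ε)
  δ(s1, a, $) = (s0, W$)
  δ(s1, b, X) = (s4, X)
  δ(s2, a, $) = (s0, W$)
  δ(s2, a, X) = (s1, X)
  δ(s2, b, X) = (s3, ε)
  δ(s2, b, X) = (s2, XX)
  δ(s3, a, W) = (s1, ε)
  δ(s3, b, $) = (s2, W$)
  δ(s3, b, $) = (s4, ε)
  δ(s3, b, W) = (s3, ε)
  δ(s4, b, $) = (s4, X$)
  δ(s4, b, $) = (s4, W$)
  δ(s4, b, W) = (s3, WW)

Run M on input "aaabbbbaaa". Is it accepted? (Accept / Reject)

Accept

One accepting computation: (s0, aaabbbbaaa, $) ⊢ (s1, aaabbbbaaa, $) ⊢ (s0, aabbbbaaa, W$) ⊢ (s0, abbbbaaa, $) ⊢ (s1, abbbbaaa, $) ⊢ (s0, bbbbaaa, W$) ⊢ (s4, bbbaaa, $) ⊢ (s4, bbaaa, W$) ⊢ (s3, baaa, WW$) ⊢ (s3, aaa, W$) ⊢ (s1, aa, $) ⊢ (s0, a, W$) ⊢ (s0, ε, $) ⊢ (s0, ε, ε)
All input consumed and the stack is empty.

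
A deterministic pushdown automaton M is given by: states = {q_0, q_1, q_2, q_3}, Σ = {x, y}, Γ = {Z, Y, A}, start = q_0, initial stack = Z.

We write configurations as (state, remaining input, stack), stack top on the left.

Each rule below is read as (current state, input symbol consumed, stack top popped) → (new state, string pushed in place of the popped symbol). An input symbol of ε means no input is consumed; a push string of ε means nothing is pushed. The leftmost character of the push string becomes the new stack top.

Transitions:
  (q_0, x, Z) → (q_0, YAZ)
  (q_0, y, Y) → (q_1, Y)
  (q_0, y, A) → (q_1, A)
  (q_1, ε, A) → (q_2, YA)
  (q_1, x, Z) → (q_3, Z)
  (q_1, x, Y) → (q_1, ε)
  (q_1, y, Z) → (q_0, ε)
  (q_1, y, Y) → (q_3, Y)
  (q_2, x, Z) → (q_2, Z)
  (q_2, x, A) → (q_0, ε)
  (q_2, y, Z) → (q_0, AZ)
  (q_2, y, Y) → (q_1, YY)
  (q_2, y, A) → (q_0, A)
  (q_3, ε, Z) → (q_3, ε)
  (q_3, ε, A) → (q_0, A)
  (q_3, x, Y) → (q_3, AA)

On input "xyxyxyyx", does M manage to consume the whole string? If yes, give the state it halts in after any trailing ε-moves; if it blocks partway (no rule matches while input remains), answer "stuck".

stuck

(q_0, xyxyxyyx, Z)
  read x, top Z: go to q_0, push YAZ → (q_0, yxyxyyx, YAZ)
  read y, top Y: go to q_1, push Y → (q_1, xyxyyx, YAZ)
  read x, top Y: go to q_1, push ε → (q_1, yxyyx, AZ)
  ε-move, top A: go to q_2, push YA → (q_2, yxyyx, YAZ)
  read y, top Y: go to q_1, push YY → (q_1, xyyx, YYAZ)
  read x, top Y: go to q_1, push ε → (q_1, yyx, YAZ)
  read y, top Y: go to q_3, push Y → (q_3, yx, YAZ)
No transition for (q_3, y, top Y); M blocks with input yx remaining.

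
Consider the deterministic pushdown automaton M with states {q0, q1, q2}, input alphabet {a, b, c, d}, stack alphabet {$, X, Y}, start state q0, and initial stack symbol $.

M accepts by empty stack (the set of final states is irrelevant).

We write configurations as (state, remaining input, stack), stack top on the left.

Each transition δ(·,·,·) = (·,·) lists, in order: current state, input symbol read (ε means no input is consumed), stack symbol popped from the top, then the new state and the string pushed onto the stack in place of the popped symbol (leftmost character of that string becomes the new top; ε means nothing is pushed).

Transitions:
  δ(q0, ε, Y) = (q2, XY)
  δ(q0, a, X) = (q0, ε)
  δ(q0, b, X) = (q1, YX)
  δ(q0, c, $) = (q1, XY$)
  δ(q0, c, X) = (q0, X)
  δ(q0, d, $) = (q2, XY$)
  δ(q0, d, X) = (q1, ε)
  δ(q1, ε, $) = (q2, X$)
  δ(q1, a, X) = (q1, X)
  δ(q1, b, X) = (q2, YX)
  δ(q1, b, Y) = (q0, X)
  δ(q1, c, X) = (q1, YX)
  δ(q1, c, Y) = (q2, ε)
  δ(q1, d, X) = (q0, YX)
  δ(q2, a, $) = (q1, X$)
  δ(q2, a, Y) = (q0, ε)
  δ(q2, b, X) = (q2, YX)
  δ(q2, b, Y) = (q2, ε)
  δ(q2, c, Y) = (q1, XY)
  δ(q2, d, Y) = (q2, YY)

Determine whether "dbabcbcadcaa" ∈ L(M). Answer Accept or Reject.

(q0, dbabcbcadcaa, $) ⊢ (q2, babcbcadcaa, XY$) ⊢ (q2, abcbcadcaa, YXY$) ⊢ (q0, bcbcadcaa, XY$) ⊢ (q1, cbcadcaa, YXY$) ⊢ (q2, bcadcaa, XY$) ⊢ (q2, cadcaa, YXY$) ⊢ (q1, adcaa, XYXY$) ⊢ (q1, dcaa, XYXY$) ⊢ (q0, caa, YXYXY$) ⊢ (q2, caa, XYXYXY$)
No transition applies at (q2, caa, XYXYXY$); input not fully consumed.

Reject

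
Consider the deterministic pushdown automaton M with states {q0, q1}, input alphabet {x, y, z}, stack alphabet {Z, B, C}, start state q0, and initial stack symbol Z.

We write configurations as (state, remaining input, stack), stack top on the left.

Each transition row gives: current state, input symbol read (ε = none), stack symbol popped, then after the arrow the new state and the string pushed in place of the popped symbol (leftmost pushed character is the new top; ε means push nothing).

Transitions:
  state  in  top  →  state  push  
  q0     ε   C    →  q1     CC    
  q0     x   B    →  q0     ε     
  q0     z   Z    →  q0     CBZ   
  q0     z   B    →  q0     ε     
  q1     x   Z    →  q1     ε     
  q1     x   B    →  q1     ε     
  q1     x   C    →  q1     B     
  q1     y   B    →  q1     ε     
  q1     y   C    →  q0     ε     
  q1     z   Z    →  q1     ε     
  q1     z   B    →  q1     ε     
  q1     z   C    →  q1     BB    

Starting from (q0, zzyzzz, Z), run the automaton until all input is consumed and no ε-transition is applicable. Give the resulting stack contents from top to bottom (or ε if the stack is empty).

BBZ

(q0, zzyzzz, Z)
  read z, top Z: go to q0, push CBZ → (q0, zyzzz, CBZ)
  ε-move, top C: go to q1, push CC → (q1, zyzzz, CCBZ)
  read z, top C: go to q1, push BB → (q1, yzzz, BBCBZ)
  read y, top B: go to q1, push ε → (q1, zzz, BCBZ)
  read z, top B: go to q1, push ε → (q1, zz, CBZ)
  read z, top C: go to q1, push BB → (q1, z, BBBZ)
  read z, top B: go to q1, push ε → (q1, ε, BBZ)
All input consumed in state q1 with stack BBZ.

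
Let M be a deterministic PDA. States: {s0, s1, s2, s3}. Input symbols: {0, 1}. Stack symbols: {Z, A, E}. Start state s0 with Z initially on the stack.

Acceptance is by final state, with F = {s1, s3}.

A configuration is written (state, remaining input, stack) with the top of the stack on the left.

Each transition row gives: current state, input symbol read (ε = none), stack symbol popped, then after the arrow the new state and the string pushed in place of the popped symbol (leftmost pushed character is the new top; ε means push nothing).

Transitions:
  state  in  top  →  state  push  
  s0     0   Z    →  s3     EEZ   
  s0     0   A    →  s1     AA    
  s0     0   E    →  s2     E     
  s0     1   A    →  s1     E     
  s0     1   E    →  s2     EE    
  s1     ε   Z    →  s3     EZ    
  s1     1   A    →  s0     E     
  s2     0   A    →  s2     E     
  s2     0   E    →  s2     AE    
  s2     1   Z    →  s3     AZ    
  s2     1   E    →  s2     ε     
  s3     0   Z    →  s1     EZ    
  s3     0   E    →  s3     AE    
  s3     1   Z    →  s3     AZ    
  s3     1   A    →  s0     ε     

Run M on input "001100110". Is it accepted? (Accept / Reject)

Reject

(s0, 001100110, Z)
  read 0, top Z: go to s3, push EEZ → (s3, 01100110, EEZ)
  read 0, top E: go to s3, push AE → (s3, 1100110, AEEZ)
  read 1, top A: go to s0, push ε → (s0, 100110, EEZ)
  read 1, top E: go to s2, push EE → (s2, 00110, EEEZ)
  read 0, top E: go to s2, push AE → (s2, 0110, AEEEZ)
  read 0, top A: go to s2, push E → (s2, 110, EEEEZ)
  read 1, top E: go to s2, push ε → (s2, 10, EEEZ)
  read 1, top E: go to s2, push ε → (s2, 0, EEZ)
  read 0, top E: go to s2, push AE → (s2, ε, AEEZ)
All input consumed; state s2 ∉ F and no further ε-move applies.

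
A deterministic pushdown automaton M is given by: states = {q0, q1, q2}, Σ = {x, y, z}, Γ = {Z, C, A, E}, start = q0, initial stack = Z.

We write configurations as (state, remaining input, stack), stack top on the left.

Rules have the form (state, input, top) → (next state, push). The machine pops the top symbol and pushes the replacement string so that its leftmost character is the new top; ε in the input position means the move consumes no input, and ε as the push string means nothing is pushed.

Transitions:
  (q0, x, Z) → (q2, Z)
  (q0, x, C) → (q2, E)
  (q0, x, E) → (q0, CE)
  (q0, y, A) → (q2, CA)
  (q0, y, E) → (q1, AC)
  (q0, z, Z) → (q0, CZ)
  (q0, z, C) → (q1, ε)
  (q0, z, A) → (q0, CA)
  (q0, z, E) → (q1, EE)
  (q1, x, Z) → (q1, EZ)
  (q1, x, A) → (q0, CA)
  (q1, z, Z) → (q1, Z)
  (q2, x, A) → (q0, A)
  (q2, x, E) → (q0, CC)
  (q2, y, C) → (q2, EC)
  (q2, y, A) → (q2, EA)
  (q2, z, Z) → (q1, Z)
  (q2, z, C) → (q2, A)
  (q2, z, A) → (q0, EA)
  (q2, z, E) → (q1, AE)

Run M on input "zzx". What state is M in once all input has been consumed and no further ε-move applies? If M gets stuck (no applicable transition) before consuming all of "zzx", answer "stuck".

q1

(q0, zzx, Z)
  read z, top Z: go to q0, push CZ → (q0, zx, CZ)
  read z, top C: go to q1, push ε → (q1, x, Z)
  read x, top Z: go to q1, push EZ → (q1, ε, EZ)
All input consumed; M is in state q1.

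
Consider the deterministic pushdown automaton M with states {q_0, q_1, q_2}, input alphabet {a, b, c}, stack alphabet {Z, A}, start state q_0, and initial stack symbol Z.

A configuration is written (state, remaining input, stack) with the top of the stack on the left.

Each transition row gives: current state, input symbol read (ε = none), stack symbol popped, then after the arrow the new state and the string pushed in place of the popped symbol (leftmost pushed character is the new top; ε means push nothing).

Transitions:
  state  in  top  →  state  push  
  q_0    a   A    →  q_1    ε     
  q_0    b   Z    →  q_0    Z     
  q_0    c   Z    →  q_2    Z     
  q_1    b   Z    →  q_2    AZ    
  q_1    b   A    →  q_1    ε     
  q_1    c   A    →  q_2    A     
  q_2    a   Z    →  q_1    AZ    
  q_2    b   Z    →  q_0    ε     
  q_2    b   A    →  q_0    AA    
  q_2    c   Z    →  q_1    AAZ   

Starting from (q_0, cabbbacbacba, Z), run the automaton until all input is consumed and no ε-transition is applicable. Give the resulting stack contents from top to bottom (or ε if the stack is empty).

AZ

(q_0, cabbbacbacba, Z)
  read c, top Z: go to q_2, push Z → (q_2, abbbacbacba, Z)
  read a, top Z: go to q_1, push AZ → (q_1, bbbacbacba, AZ)
  read b, top A: go to q_1, push ε → (q_1, bbacbacba, Z)
  read b, top Z: go to q_2, push AZ → (q_2, bacbacba, AZ)
  read b, top A: go to q_0, push AA → (q_0, acbacba, AAZ)
  read a, top A: go to q_1, push ε → (q_1, cbacba, AZ)
  read c, top A: go to q_2, push A → (q_2, bacba, AZ)
  read b, top A: go to q_0, push AA → (q_0, acba, AAZ)
  read a, top A: go to q_1, push ε → (q_1, cba, AZ)
  read c, top A: go to q_2, push A → (q_2, ba, AZ)
  read b, top A: go to q_0, push AA → (q_0, a, AAZ)
  read a, top A: go to q_1, push ε → (q_1, ε, AZ)
All input consumed in state q_1 with stack AZ.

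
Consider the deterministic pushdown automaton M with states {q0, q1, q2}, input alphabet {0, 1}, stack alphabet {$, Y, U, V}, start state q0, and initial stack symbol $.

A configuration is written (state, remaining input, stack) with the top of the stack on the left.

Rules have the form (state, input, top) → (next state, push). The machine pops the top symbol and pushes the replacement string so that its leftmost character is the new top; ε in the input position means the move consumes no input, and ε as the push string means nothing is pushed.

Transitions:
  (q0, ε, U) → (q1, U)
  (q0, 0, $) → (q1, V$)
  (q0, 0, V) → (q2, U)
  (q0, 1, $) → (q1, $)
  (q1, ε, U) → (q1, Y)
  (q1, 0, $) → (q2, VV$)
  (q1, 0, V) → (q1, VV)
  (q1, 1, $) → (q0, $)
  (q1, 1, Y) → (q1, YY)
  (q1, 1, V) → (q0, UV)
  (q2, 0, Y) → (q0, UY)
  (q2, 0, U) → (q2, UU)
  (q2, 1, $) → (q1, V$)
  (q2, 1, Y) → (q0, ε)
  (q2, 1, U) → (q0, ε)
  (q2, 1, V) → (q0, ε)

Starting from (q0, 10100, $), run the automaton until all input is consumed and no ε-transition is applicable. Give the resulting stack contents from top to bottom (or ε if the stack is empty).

(q0, 10100, $)
  read 1, top $: go to q1, push $ → (q1, 0100, $)
  read 0, top $: go to q2, push VV$ → (q2, 100, VV$)
  read 1, top V: go to q0, push ε → (q0, 00, V$)
  read 0, top V: go to q2, push U → (q2, 0, U$)
  read 0, top U: go to q2, push UU → (q2, ε, UU$)
All input consumed in state q2 with stack UU$.

UU$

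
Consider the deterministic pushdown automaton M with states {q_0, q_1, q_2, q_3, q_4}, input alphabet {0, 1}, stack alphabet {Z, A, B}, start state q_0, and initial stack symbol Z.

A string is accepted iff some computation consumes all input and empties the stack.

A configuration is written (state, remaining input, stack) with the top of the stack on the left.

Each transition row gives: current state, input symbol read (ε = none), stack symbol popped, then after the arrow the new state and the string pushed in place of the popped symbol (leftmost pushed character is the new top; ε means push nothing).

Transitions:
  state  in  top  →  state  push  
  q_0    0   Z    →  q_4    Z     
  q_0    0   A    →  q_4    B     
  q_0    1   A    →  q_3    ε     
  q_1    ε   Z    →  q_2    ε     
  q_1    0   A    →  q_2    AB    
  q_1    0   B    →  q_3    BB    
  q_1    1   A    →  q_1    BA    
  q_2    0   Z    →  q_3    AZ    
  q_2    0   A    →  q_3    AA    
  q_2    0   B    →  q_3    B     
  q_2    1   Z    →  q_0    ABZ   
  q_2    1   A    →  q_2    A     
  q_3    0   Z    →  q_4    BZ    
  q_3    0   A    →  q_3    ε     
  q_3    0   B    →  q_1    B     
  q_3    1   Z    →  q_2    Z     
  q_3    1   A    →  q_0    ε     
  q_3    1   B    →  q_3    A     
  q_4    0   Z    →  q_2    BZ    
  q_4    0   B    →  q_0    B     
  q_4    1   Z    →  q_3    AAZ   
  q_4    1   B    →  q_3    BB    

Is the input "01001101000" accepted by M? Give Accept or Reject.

(q_0, 01001101000, Z) ⊢ (q_4, 1001101000, Z) ⊢ (q_3, 001101000, AAZ) ⊢ (q_3, 01101000, AZ) ⊢ (q_3, 1101000, Z) ⊢ (q_2, 101000, Z) ⊢ (q_0, 01000, ABZ) ⊢ (q_4, 1000, BBZ) ⊢ (q_3, 000, BBBZ) ⊢ (q_1, 00, BBBZ) ⊢ (q_3, 0, BBBBZ) ⊢ (q_1, ε, BBBBZ)
All input consumed; stack is BBBBZ, not empty, and no further ε-move applies.

Reject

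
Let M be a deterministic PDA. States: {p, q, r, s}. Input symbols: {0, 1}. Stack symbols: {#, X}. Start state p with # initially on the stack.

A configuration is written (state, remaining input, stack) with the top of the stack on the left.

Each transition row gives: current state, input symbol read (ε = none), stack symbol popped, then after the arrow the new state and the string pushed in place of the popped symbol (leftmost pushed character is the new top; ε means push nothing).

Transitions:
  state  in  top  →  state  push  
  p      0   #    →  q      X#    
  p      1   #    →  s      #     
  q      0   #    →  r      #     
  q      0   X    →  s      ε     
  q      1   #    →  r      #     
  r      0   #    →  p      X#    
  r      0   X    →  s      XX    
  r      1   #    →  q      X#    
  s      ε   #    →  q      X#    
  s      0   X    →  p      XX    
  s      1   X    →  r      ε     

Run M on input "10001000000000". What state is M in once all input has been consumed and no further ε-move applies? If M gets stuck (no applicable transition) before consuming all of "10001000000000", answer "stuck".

stuck

(p, 10001000000000, #) ⊢ (s, 0001000000000, #) ⊢ (q, 0001000000000, X#) ⊢ (s, 001000000000, #) ⊢ (q, 001000000000, X#) ⊢ (s, 01000000000, #) ⊢ (q, 01000000000, X#) ⊢ (s, 1000000000, #) ⊢ (q, 1000000000, X#)
No transition for (q, 1, top X); M blocks with input 1000000000 remaining.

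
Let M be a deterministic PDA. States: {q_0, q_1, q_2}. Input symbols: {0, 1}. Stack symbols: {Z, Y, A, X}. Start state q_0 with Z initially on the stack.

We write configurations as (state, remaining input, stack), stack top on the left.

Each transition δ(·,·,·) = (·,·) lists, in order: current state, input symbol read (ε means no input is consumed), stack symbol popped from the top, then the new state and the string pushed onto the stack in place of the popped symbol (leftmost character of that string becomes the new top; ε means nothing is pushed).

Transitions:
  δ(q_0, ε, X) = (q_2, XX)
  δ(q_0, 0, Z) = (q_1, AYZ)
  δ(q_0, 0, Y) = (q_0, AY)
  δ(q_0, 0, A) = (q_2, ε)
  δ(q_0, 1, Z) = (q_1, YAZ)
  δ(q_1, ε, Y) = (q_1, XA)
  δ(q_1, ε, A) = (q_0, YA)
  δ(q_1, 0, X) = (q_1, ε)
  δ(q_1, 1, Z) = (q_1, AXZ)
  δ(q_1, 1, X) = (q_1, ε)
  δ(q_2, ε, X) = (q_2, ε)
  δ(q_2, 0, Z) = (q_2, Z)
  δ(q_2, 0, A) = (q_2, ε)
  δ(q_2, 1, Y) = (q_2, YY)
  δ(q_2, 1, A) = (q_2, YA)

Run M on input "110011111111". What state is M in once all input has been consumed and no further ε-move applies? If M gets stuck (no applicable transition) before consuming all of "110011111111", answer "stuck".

q_2

(q_0, 110011111111, Z) ⊢ (q_1, 10011111111, YAZ) ⊢ (q_1, 10011111111, XAAZ) ⊢ (q_1, 0011111111, AAZ) ⊢ (q_0, 0011111111, YAAZ) ⊢ (q_0, 011111111, AYAAZ) ⊢ (q_2, 11111111, YAAZ) ⊢ (q_2, 1111111, YYAAZ) ⊢ (q_2, 111111, YYYAAZ) ⊢ (q_2, 11111, YYYYAAZ) ⊢ (q_2, 1111, YYYYYAAZ) ⊢ (q_2, 111, YYYYYYAAZ) ⊢ (q_2, 11, YYYYYYYAAZ) ⊢ (q_2, 1, YYYYYYYYAAZ) ⊢ (q_2, ε, YYYYYYYYYAAZ)
All input consumed; M is in state q_2.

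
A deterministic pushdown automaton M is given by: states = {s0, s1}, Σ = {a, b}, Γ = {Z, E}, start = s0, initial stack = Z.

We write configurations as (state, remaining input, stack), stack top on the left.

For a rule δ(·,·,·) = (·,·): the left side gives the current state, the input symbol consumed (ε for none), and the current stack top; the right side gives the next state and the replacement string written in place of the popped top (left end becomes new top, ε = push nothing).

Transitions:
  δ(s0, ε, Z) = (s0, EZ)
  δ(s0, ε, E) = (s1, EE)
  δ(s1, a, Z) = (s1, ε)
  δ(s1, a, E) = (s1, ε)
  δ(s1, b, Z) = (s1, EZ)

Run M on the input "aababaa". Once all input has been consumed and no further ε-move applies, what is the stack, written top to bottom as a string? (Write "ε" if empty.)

(s0, aababaa, Z)
  ε-move, top Z: go to s0, push EZ → (s0, aababaa, EZ)
  ε-move, top E: go to s1, push EE → (s1, aababaa, EEZ)
  read a, top E: go to s1, push ε → (s1, ababaa, EZ)
  read a, top E: go to s1, push ε → (s1, babaa, Z)
  read b, top Z: go to s1, push EZ → (s1, abaa, EZ)
  read a, top E: go to s1, push ε → (s1, baa, Z)
  read b, top Z: go to s1, push EZ → (s1, aa, EZ)
  read a, top E: go to s1, push ε → (s1, a, Z)
  read a, top Z: go to s1, push ε → (s1, ε, ε)
All input consumed in state s1 with stack ε.

ε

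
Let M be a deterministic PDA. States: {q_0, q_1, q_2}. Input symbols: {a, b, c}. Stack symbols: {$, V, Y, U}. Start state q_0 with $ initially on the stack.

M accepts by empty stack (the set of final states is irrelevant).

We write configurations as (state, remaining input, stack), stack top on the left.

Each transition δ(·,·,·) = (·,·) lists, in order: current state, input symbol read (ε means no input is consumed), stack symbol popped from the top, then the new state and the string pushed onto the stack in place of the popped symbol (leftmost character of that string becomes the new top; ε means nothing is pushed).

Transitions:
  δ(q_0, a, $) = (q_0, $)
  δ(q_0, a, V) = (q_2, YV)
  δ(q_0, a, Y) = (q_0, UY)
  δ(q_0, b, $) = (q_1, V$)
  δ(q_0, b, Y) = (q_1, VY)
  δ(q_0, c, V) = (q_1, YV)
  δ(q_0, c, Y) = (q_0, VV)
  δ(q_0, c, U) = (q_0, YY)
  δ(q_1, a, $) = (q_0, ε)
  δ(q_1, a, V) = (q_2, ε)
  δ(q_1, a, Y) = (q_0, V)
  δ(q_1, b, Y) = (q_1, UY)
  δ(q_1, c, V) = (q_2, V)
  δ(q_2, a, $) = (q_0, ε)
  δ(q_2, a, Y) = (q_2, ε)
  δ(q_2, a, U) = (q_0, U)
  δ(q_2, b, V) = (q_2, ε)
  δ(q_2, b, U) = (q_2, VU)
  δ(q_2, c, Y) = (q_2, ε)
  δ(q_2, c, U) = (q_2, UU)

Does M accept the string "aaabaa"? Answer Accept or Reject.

(q_0, aaabaa, $)
  read a, top $: go to q_0, push $ → (q_0, aabaa, $)
  read a, top $: go to q_0, push $ → (q_0, abaa, $)
  read a, top $: go to q_0, push $ → (q_0, baa, $)
  read b, top $: go to q_1, push V$ → (q_1, aa, V$)
  read a, top V: go to q_2, push ε → (q_2, a, $)
  read a, top $: go to q_0, push ε → (q_0, ε, ε)
All input consumed and the stack is empty.

Accept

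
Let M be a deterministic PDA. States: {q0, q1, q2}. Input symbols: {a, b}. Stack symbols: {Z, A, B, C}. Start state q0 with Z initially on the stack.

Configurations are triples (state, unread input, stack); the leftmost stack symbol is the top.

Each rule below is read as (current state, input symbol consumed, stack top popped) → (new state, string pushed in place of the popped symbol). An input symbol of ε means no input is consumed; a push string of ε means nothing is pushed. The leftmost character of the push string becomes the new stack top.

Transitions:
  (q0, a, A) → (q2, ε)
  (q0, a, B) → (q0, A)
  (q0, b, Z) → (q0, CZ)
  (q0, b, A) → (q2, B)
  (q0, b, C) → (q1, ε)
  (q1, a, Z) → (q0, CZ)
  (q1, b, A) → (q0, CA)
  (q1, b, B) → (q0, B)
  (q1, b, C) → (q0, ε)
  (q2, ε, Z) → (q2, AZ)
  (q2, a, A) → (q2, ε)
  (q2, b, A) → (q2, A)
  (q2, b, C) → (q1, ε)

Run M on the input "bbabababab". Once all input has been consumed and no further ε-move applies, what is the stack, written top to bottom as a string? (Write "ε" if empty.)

(q0, bbabababab, Z)
  read b, top Z: go to q0, push CZ → (q0, babababab, CZ)
  read b, top C: go to q1, push ε → (q1, abababab, Z)
  read a, top Z: go to q0, push CZ → (q0, bababab, CZ)
  read b, top C: go to q1, push ε → (q1, ababab, Z)
  read a, top Z: go to q0, push CZ → (q0, babab, CZ)
  read b, top C: go to q1, push ε → (q1, abab, Z)
  read a, top Z: go to q0, push CZ → (q0, bab, CZ)
  read b, top C: go to q1, push ε → (q1, ab, Z)
  read a, top Z: go to q0, push CZ → (q0, b, CZ)
  read b, top C: go to q1, push ε → (q1, ε, Z)
All input consumed in state q1 with stack Z.

Z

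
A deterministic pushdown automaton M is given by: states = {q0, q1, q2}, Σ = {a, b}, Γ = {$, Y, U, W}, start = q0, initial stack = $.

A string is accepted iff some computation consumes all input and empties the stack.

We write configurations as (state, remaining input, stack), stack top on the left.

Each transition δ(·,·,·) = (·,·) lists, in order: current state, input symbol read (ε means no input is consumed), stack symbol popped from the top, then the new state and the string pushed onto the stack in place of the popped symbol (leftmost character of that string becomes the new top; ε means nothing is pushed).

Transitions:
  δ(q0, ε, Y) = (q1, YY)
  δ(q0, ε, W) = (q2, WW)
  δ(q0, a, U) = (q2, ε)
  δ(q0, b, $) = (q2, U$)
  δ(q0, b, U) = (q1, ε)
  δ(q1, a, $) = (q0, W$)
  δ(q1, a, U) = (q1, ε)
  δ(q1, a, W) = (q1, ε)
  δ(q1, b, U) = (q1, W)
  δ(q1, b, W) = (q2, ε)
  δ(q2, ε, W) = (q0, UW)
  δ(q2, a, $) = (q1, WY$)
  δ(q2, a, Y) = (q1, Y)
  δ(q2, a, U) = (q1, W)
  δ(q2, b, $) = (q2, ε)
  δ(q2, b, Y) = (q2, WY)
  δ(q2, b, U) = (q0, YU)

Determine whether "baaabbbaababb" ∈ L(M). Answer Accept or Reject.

Accept

(q0, baaabbbaababb, $)
  read b, top $: go to q2, push U$ → (q2, aaabbbaababb, U$)
  read a, top U: go to q1, push W → (q1, aabbbaababb, W$)
  read a, top W: go to q1, push ε → (q1, abbbaababb, $)
  read a, top $: go to q0, push W$ → (q0, bbbaababb, W$)
  ε-move, top W: go to q2, push WW → (q2, bbbaababb, WW$)
  ε-move, top W: go to q0, push UW → (q0, bbbaababb, UWW$)
  read b, top U: go to q1, push ε → (q1, bbaababb, WW$)
  read b, top W: go to q2, push ε → (q2, baababb, W$)
  ε-move, top W: go to q0, push UW → (q0, baababb, UW$)
  read b, top U: go to q1, push ε → (q1, aababb, W$)
  read a, top W: go to q1, push ε → (q1, ababb, $)
  read a, top $: go to q0, push W$ → (q0, babb, W$)
  ε-move, top W: go to q2, push WW → (q2, babb, WW$)
  ε-move, top W: go to q0, push UW → (q0, babb, UWW$)
  read b, top U: go to q1, push ε → (q1, abb, WW$)
  read a, top W: go to q1, push ε → (q1, bb, W$)
  read b, top W: go to q2, push ε → (q2, b, $)
  read b, top $: go to q2, push ε → (q2, ε, ε)
All input consumed and the stack is empty.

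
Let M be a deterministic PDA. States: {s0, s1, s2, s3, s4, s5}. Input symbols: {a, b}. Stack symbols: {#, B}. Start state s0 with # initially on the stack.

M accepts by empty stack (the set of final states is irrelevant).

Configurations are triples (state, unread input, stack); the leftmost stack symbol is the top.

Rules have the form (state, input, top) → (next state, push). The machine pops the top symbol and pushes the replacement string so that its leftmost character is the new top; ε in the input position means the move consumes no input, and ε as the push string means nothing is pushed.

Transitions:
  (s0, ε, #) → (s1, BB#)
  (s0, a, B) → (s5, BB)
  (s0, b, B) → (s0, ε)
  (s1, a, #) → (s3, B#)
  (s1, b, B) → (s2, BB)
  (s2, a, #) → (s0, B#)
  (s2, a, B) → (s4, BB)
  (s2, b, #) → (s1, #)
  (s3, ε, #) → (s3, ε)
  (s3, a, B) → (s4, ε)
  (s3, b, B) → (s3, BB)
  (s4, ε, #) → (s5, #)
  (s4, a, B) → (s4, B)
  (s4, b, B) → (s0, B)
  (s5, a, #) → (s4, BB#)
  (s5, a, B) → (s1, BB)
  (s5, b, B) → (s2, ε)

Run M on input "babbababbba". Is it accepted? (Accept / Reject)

(s0, babbababbba, #)
  ε-move, top #: go to s1, push BB# → (s1, babbababbba, BB#)
  read b, top B: go to s2, push BB → (s2, abbababbba, BBB#)
  read a, top B: go to s4, push BB → (s4, bbababbba, BBBB#)
  read b, top B: go to s0, push B → (s0, bababbba, BBBB#)
  read b, top B: go to s0, push ε → (s0, ababbba, BBB#)
  read a, top B: go to s5, push BB → (s5, babbba, BBBB#)
  read b, top B: go to s2, push ε → (s2, abbba, BBB#)
  read a, top B: go to s4, push BB → (s4, bbba, BBBB#)
  read b, top B: go to s0, push B → (s0, bba, BBBB#)
  read b, top B: go to s0, push ε → (s0, ba, BBB#)
  read b, top B: go to s0, push ε → (s0, a, BB#)
  read a, top B: go to s5, push BB → (s5, ε, BBB#)
All input consumed; stack is BBB#, not empty, and no further ε-move applies.

Reject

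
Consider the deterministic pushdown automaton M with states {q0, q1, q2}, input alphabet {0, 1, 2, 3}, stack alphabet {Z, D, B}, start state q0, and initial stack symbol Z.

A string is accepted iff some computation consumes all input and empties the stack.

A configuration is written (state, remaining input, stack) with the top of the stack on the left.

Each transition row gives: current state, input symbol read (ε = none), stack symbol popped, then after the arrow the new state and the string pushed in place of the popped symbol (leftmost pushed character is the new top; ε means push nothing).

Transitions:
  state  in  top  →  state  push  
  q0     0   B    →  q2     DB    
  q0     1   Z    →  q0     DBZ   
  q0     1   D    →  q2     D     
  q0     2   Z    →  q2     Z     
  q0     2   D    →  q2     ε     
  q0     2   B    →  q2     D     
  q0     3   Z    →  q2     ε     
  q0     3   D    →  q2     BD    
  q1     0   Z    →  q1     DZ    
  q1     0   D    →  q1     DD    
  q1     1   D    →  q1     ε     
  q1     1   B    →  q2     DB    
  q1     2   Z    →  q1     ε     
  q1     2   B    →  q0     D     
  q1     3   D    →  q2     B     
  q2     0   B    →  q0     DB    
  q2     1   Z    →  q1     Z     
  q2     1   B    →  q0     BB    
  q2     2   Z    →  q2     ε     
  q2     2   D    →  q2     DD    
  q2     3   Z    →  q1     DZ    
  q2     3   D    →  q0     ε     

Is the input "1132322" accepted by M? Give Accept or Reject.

Accept

(q0, 1132322, Z)
  read 1, top Z: go to q0, push DBZ → (q0, 132322, DBZ)
  read 1, top D: go to q2, push D → (q2, 32322, DBZ)
  read 3, top D: go to q0, push ε → (q0, 2322, BZ)
  read 2, top B: go to q2, push D → (q2, 322, DZ)
  read 3, top D: go to q0, push ε → (q0, 22, Z)
  read 2, top Z: go to q2, push Z → (q2, 2, Z)
  read 2, top Z: go to q2, push ε → (q2, ε, ε)
All input consumed and the stack is empty.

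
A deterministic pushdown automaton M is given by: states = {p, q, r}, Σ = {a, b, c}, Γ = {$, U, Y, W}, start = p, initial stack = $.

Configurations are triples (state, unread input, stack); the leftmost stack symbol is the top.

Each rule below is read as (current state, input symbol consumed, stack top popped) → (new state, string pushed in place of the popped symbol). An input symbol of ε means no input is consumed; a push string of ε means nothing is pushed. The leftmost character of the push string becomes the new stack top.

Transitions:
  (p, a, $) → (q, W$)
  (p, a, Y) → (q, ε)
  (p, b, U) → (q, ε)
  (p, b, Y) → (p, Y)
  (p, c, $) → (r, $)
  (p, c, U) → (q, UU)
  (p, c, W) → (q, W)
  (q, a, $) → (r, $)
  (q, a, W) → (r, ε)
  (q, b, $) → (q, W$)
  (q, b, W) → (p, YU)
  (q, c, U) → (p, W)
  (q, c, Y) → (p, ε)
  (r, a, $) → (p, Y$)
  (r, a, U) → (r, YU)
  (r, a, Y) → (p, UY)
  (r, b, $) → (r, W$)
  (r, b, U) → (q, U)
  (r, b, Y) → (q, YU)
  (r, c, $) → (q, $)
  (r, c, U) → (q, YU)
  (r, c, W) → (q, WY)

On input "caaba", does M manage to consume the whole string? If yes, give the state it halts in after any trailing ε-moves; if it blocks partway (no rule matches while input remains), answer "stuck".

(p, caaba, $) ⊢ (r, aaba, $) ⊢ (p, aba, Y$) ⊢ (q, ba, $) ⊢ (q, a, W$) ⊢ (r, ε, $)
All input consumed; M is in state r.

r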